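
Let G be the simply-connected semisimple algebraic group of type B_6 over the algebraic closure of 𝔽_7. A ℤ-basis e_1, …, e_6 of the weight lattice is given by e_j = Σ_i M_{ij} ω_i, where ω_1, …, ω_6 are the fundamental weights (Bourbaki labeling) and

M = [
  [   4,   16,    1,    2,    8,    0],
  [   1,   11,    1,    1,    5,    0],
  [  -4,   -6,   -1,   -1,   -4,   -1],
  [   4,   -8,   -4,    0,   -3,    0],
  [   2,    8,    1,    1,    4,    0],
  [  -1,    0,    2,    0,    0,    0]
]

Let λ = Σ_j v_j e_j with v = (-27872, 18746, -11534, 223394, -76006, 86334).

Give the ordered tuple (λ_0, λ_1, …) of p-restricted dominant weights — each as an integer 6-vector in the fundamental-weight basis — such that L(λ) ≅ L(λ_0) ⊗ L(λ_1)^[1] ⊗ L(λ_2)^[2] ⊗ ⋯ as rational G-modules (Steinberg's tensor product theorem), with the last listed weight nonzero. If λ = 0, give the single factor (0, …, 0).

Compute c_i = Σ_j M_{ij} v_j with v = (-27872, 18746, -11534, 223394, -76006, 86334):
  c_1 = 4*-27872 + 16*18746 + 1*-11534 + 2*223394 + 8*-76006 + 0*86334 = 15654
  c_2 = 1*-27872 + 11*18746 + 1*-11534 + 1*223394 + 5*-76006 + 0*86334 = 10164
  c_3 = -4*-27872 + -6*18746 + -1*-11534 + -1*223394 + -4*-76006 + -1*86334 = 4842
  c_4 = 4*-27872 + -8*18746 + -4*-11534 + 0*223394 + -3*-76006 + 0*86334 = 12698
  c_5 = 2*-27872 + 8*18746 + 1*-11534 + 1*223394 + 4*-76006 + 0*86334 = 2060
  c_6 = -1*-27872 + 0*18746 + 2*-11534 + 0*223394 + 0*-76006 + 0*86334 = 4804
Writing each c_i in base p = 7:
  c_1 = 15654 = 2·7^0 + 3·7^1 + 4·7^2 + 3·7^3 + 6·7^4
  c_2 = 10164 = 0·7^0 + 3·7^1 + 4·7^2 + 1·7^3 + 4·7^4
  c_3 = 4842 = 5·7^0 + 5·7^1 + 0·7^2 + 0·7^3 + 2·7^4
  c_4 = 12698 = 0·7^0 + 1·7^1 + 0·7^2 + 2·7^3 + 5·7^4
  c_5 = 2060 = 2·7^0 + 0·7^1 + 0·7^2 + 6·7^3
  c_6 = 4804 = 2·7^0 + 0·7^1 + 0·7^2 + 0·7^3 + 2·7^4
λ_0 = (2, 0, 5, 0, 2, 2)
λ_1 = (3, 3, 5, 1, 0, 0)
λ_2 = (4, 4, 0, 0, 0, 0)
λ_3 = (3, 1, 0, 2, 6, 0)
λ_4 = (6, 4, 2, 5, 0, 2)

((2, 0, 5, 0, 2, 2), (3, 3, 5, 1, 0, 0), (4, 4, 0, 0, 0, 0), (3, 1, 0, 2, 6, 0), (6, 4, 2, 5, 0, 2))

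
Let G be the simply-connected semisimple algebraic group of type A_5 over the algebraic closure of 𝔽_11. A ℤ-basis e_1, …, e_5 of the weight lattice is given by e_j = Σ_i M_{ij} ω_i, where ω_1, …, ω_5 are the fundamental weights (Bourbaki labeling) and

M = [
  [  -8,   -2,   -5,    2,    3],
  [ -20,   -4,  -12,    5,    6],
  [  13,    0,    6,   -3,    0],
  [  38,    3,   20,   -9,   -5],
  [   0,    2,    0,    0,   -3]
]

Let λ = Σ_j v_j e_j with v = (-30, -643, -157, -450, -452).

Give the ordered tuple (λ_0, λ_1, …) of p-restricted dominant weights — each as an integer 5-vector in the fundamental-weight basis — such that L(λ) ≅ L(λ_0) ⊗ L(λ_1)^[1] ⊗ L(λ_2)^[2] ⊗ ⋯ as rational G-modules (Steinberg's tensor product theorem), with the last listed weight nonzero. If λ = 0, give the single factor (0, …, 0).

((0, 6, 7, 2, 4), (5, 8, 1, 9, 6))

Converting to the ω-basis (c_i = row i of M dotted with v = (-30, -643, -157, -450, -452)):
  c_1 = (-8)·(-30) + (-2)·(-643) + (-5)·(-157) + (2)·(-450) + (3)·(-452) = 55
  c_2 = (-20)·(-30) + (-4)·(-643) + (-12)·(-157) + (5)·(-450) + (6)·(-452) = 94
  c_3 = (13)·(-30) + (0)·(-643) + (6)·(-157) + (-3)·(-450) + (0)·(-452) = 18
  c_4 = (38)·(-30) + (3)·(-643) + (20)·(-157) + (-9)·(-450) + (-5)·(-452) = 101
  c_5 = (0)·(-30) + (2)·(-643) + (0)·(-157) + (0)·(-450) + (-3)·(-452) = 70
Expand coordinatewise in base 11:
  c_1 = 55 = 0·11^0 + 5·11^1
  c_2 = 94 = 6·11^0 + 8·11^1
  c_3 = 18 = 7·11^0 + 1·11^1
  c_4 = 101 = 2·11^0 + 9·11^1
  c_5 = 70 = 4·11^0 + 6·11^1
λ_0 = (0, 6, 7, 2, 4)
λ_1 = (5, 8, 1, 9, 6)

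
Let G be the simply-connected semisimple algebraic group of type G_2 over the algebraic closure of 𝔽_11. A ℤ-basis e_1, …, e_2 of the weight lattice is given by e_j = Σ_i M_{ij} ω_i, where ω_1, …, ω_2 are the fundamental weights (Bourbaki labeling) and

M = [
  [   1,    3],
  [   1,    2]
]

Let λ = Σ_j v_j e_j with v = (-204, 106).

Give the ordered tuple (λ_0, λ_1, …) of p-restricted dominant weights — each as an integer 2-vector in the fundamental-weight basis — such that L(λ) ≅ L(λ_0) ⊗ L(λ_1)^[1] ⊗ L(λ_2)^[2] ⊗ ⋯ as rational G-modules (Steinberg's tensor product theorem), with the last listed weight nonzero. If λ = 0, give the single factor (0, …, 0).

Converting to the ω-basis (c_i = row i of M dotted with v = (-204, 106)):
  c_1 = (1)·(-204) + 3·106 = 114
  c_2 = (1)·(-204) + 2·106 = 8
p = 11; digits c_i = Σ_j d_{ij}·11^j, 0 ≤ d_{ij} < 11:
  c_1 = 114 = 4·11^0 + 10·11^1
  c_2 = 8 = 8·11^0
Factor λ_0 = (4, 8)
Factor λ_1 = (10, 0)

((4, 8), (10, 0))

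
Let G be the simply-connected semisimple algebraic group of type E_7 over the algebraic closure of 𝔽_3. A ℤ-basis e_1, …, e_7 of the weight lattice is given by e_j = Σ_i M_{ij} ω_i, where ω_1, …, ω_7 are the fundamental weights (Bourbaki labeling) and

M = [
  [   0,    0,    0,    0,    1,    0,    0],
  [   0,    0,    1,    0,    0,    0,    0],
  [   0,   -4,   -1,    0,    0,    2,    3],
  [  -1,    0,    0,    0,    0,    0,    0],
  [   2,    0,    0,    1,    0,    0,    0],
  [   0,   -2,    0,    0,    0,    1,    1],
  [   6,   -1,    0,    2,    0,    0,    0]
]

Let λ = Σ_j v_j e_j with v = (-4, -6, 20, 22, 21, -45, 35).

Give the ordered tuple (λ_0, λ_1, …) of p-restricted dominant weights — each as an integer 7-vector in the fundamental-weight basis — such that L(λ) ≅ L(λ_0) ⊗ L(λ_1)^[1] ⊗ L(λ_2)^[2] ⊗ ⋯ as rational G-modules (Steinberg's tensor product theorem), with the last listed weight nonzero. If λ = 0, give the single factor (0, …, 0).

((0, 2, 1, 1, 2, 2, 2), (1, 0, 0, 1, 1, 0, 2), (2, 2, 2, 0, 1, 0, 2))

ω-coordinates c = M·v, v = (-4, -6, 20, 22, 21, -45, 35):
  c_1 = (0)·(-4) + (0)·(-6) + 0·20 + 0·22 + 1·21 + (0)·(-45) + 0·35 = 21
  c_2 = (0)·(-4) + (0)·(-6) + 1·20 + 0·22 + 0·21 + (0)·(-45) + 0·35 = 20
  c_3 = (0)·(-4) + (-4)·(-6) + (-1)·(20) + 0·22 + 0·21 + (2)·(-45) + 3·35 = 19
  c_4 = (-1)·(-4) + (0)·(-6) + 0·20 + 0·22 + 0·21 + (0)·(-45) + 0·35 = 4
  c_5 = (2)·(-4) + (0)·(-6) + 0·20 + 1·22 + 0·21 + (0)·(-45) + 0·35 = 14
  c_6 = (0)·(-4) + (-2)·(-6) + 0·20 + 0·22 + 0·21 + (1)·(-45) + 1·35 = 2
  c_7 = (6)·(-4) + (-1)·(-6) + 0·20 + 2·22 + 0·21 + (0)·(-45) + 0·35 = 26
p = 3; digits c_i = Σ_j d_{ij}·3^j, 0 ≤ d_{ij} < 3:
  c_1 = 21 = 0·3^0 + 1·3^1 + 2·3^2
  c_2 = 20 = 2·3^0 + 0·3^1 + 2·3^2
  c_3 = 19 = 1·3^0 + 0·3^1 + 2·3^2
  c_4 = 4 = 1·3^0 + 1·3^1
  c_5 = 14 = 2·3^0 + 1·3^1 + 1·3^2
  c_6 = 2 = 2·3^0
  c_7 = 26 = 2·3^0 + 2·3^1 + 2·3^2
p-restricted factor λ_0 = (0, 2, 1, 1, 2, 2, 2)
p-restricted factor λ_1 = (1, 0, 0, 1, 1, 0, 2)
p-restricted factor λ_2 = (2, 2, 2, 0, 1, 0, 2)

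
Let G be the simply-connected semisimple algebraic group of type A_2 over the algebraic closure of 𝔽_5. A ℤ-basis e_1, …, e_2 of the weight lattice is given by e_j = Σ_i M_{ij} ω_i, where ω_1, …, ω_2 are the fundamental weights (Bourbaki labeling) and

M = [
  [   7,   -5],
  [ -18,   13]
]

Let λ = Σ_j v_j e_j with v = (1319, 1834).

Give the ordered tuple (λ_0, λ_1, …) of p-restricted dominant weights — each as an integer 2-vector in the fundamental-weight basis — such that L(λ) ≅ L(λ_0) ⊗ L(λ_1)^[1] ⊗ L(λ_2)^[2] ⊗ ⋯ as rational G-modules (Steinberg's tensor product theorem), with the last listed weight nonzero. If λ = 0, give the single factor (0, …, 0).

ω-coordinates c = M·v, v = (1319, 1834):
  c_1 = 7*1319 + -5*1834 = 63
  c_2 = -18*1319 + 13*1834 = 100
p = 5; digits c_i = Σ_j d_{ij}·5^j, 0 ≤ d_{ij} < 5:
  c_1 = 63 = 3·5^0 + 2·5^1 + 2·5^2
  c_2 = 100 = 0·5^0 + 0·5^1 + 4·5^2
λ_0 = (3, 0)
λ_1 = (2, 0)
λ_2 = (2, 4)

((3, 0), (2, 0), (2, 4))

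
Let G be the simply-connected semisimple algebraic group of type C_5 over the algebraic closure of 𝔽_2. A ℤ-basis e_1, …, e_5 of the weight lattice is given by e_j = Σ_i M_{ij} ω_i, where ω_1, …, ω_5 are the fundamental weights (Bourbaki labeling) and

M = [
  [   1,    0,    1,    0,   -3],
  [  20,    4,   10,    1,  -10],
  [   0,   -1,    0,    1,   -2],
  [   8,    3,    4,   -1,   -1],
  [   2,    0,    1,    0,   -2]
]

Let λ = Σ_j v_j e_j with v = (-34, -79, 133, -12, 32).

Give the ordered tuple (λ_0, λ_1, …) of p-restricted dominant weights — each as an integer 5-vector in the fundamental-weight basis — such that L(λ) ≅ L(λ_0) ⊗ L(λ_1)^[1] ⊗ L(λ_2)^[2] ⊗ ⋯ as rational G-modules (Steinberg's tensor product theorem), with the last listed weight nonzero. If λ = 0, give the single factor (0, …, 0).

ω-coordinates c = M·v, v = (-34, -79, 133, -12, 32):
  c_1 = 1*-34 + 0*-79 + 1*133 + 0*-12 + -3*32 = 3
  c_2 = 20*-34 + 4*-79 + 10*133 + 1*-12 + -10*32 = 2
  c_3 = 0*-34 + -1*-79 + 0*133 + 1*-12 + -2*32 = 3
  c_4 = 8*-34 + 3*-79 + 4*133 + -1*-12 + -1*32 = 3
  c_5 = 2*-34 + 0*-79 + 1*133 + 0*-12 + -2*32 = 1
Base-2 expansion of each c_i:
  c_1 = 3 = 1·2^0 + 1·2^1
  c_2 = 2 = 0·2^0 + 1·2^1
  c_3 = 3 = 1·2^0 + 1·2^1
  c_4 = 3 = 1·2^0 + 1·2^1
  c_5 = 1 = 1·2^0
λ_0 = (1, 0, 1, 1, 1)
λ_1 = (1, 1, 1, 1, 0)

((1, 0, 1, 1, 1), (1, 1, 1, 1, 0))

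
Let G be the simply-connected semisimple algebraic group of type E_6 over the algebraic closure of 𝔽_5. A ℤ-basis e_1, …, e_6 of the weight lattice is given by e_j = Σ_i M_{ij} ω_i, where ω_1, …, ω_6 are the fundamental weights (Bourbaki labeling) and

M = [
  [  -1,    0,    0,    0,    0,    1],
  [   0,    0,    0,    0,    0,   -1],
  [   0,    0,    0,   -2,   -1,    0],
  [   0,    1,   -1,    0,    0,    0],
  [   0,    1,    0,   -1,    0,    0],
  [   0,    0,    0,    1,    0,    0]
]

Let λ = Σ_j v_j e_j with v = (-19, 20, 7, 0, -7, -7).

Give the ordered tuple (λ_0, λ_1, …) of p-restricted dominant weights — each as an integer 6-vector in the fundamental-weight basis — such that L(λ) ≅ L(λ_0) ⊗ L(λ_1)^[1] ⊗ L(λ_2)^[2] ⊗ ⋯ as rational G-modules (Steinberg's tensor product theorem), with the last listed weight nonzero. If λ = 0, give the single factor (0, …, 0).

((2, 2, 2, 3, 0, 0), (2, 1, 1, 2, 4, 0))

Converting to the ω-basis (c_i = row i of M dotted with v = (-19, 20, 7, 0, -7, -7)):
  c_1 = (-1)·(-19) + 0·20 + 0·7 + 0·0 + (0)·(-7) + (1)·(-7) = 12
  c_2 = (0)·(-19) + 0·20 + 0·7 + 0·0 + (0)·(-7) + (-1)·(-7) = 7
  c_3 = (0)·(-19) + 0·20 + 0·7 + (-2)·(0) + (-1)·(-7) + (0)·(-7) = 7
  c_4 = (0)·(-19) + 1·20 + (-1)·(7) + 0·0 + (0)·(-7) + (0)·(-7) = 13
  c_5 = (0)·(-19) + 1·20 + 0·7 + (-1)·(0) + (0)·(-7) + (0)·(-7) = 20
  c_6 = (0)·(-19) + 0·20 + 0·7 + 1·0 + (0)·(-7) + (0)·(-7) = 0
Writing each c_i in base p = 5:
  c_1 = 12 = 2·5^0 + 2·5^1
  c_2 = 7 = 2·5^0 + 1·5^1
  c_3 = 7 = 2·5^0 + 1·5^1
  c_4 = 13 = 3·5^0 + 2·5^1
  c_5 = 20 = 0·5^0 + 4·5^1
  c_6 = 0
λ_0 = (2, 2, 2, 3, 0, 0)
λ_1 = (2, 1, 1, 2, 4, 0)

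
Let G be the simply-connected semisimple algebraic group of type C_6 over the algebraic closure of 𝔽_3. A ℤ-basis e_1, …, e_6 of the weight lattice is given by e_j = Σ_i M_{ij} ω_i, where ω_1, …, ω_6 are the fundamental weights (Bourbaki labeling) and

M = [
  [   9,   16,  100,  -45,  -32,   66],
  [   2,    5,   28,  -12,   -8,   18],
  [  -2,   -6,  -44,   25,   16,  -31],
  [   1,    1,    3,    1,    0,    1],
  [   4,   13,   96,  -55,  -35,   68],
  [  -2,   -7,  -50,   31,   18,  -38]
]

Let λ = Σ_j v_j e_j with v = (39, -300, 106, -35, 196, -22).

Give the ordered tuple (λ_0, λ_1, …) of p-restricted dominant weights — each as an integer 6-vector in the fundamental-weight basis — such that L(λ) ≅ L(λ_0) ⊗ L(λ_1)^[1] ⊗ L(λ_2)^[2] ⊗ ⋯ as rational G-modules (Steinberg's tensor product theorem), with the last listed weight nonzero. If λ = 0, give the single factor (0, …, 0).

In the fundamental-weight basis, λ has coordinates c = M·v (v = (39, -300, 106, -35, 196, -22)):
  c_1 = (9)·(39) + (16)·(-300) + (100)·(106) + (-45)·(-35) + (-32)·(196) + (66)·(-22) = 2
  c_2 = (2)·(39) + (5)·(-300) + (28)·(106) + (-12)·(-35) + (-8)·(196) + (18)·(-22) = 2
  c_3 = (-2)·(39) + (-6)·(-300) + (-44)·(106) + (25)·(-35) + (16)·(196) + (-31)·(-22) = 1
  c_4 = (1)·(39) + (1)·(-300) + (3)·(106) + (1)·(-35) + (0)·(196) + (1)·(-22) = 0
  c_5 = (4)·(39) + (13)·(-300) + (96)·(106) + (-55)·(-35) + (-35)·(196) + (68)·(-22) = 1
  c_6 = (-2)·(39) + (-7)·(-300) + (-50)·(106) + (31)·(-35) + (18)·(196) + (-38)·(-22) = 1
Base-3 expansion of each c_i:
  c_1 = 2 = 2·3^0
  c_2 = 2 = 2·3^0
  c_3 = 1 = 1·3^0
  c_4 = 0
  c_5 = 1 = 1·3^0
  c_6 = 1 = 1·3^0
λ_0 = (2, 2, 1, 0, 1, 1)

((2, 2, 1, 0, 1, 1),)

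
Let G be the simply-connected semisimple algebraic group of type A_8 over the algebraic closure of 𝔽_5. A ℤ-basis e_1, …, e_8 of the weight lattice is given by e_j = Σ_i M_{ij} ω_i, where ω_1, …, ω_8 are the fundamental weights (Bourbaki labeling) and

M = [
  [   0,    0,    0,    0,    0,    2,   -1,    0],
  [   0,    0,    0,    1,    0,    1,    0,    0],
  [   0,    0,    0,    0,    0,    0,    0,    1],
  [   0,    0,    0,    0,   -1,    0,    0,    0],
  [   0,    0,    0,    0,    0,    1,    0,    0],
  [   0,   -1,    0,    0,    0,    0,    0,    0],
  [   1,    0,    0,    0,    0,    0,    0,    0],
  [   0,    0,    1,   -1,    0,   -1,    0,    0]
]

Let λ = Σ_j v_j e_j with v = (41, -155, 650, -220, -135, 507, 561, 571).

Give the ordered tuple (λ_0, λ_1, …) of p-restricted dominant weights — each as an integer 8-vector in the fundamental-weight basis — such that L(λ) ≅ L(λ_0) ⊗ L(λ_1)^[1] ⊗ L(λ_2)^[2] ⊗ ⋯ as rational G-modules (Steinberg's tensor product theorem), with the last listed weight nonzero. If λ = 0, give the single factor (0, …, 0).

((3, 2, 1, 0, 2, 0, 1, 3), (0, 2, 4, 2, 1, 1, 3, 2), (3, 1, 2, 0, 0, 1, 1, 4), (3, 2, 4, 1, 4, 1, 0, 2))

ω-coordinates c = M·v, v = (41, -155, 650, -220, -135, 507, 561, 571):
  c_1 = 0·41 + (0)·(-155) + 0·650 + (0)·(-220) + (0)·(-135) + 2·507 + (-1)·(561) + 0·571 = 453
  c_2 = 0·41 + (0)·(-155) + 0·650 + (1)·(-220) + (0)·(-135) + 1·507 + 0·561 + 0·571 = 287
  c_3 = 0·41 + (0)·(-155) + 0·650 + (0)·(-220) + (0)·(-135) + 0·507 + 0·561 + 1·571 = 571
  c_4 = 0·41 + (0)·(-155) + 0·650 + (0)·(-220) + (-1)·(-135) + 0·507 + 0·561 + 0·571 = 135
  c_5 = 0·41 + (0)·(-155) + 0·650 + (0)·(-220) + (0)·(-135) + 1·507 + 0·561 + 0·571 = 507
  c_6 = 0·41 + (-1)·(-155) + 0·650 + (0)·(-220) + (0)·(-135) + 0·507 + 0·561 + 0·571 = 155
  c_7 = 1·41 + (0)·(-155) + 0·650 + (0)·(-220) + (0)·(-135) + 0·507 + 0·561 + 0·571 = 41
  c_8 = 0·41 + (0)·(-155) + 1·650 + (-1)·(-220) + (0)·(-135) + (-1)·(507) + 0·561 + 0·571 = 363
p = 5; digits c_i = Σ_j d_{ij}·5^j, 0 ≤ d_{ij} < 5:
  c_1 = 453 = 3·5^0 + 0·5^1 + 3·5^2 + 3·5^3
  c_2 = 287 = 2·5^0 + 2·5^1 + 1·5^2 + 2·5^3
  c_3 = 571 = 1·5^0 + 4·5^1 + 2·5^2 + 4·5^3
  c_4 = 135 = 0·5^0 + 2·5^1 + 0·5^2 + 1·5^3
  c_5 = 507 = 2·5^0 + 1·5^1 + 0·5^2 + 4·5^3
  c_6 = 155 = 0·5^0 + 1·5^1 + 1·5^2 + 1·5^3
  c_7 = 41 = 1·5^0 + 3·5^1 + 1·5^2
  c_8 = 363 = 3·5^0 + 2·5^1 + 4·5^2 + 2·5^3
Factor λ_0 = (3, 2, 1, 0, 2, 0, 1, 3)
Factor λ_1 = (0, 2, 4, 2, 1, 1, 3, 2)
Factor λ_2 = (3, 1, 2, 0, 0, 1, 1, 4)
Factor λ_3 = (3, 2, 4, 1, 4, 1, 0, 2)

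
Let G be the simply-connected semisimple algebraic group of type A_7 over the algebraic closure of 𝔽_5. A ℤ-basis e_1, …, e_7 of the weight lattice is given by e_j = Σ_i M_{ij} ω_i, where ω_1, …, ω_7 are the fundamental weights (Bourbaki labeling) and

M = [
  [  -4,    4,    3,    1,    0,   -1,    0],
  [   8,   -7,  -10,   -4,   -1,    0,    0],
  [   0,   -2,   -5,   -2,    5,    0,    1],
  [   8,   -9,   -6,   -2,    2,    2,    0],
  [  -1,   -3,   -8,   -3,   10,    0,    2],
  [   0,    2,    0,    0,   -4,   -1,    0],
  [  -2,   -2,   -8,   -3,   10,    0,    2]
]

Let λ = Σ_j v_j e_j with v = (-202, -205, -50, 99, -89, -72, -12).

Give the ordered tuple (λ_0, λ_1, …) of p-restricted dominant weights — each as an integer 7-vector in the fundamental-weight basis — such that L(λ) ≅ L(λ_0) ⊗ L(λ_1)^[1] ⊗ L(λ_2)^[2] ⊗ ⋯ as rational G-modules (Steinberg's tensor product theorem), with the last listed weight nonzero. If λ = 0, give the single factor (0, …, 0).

((4, 2, 0, 4, 1, 3, 3), (1, 2, 1, 1, 1, 3, 0))

ω-coordinates c = M·v, v = (-202, -205, -50, 99, -89, -72, -12):
  c_1 = (-4)·(-202) + (4)·(-205) + (3)·(-50) + (1)·(99) + (0)·(-89) + (-1)·(-72) + (0)·(-12) = 9
  c_2 = (8)·(-202) + (-7)·(-205) + (-10)·(-50) + (-4)·(99) + (-1)·(-89) + (0)·(-72) + (0)·(-12) = 12
  c_3 = (0)·(-202) + (-2)·(-205) + (-5)·(-50) + (-2)·(99) + (5)·(-89) + (0)·(-72) + (1)·(-12) = 5
  c_4 = (8)·(-202) + (-9)·(-205) + (-6)·(-50) + (-2)·(99) + (2)·(-89) + (2)·(-72) + (0)·(-12) = 9
  c_5 = (-1)·(-202) + (-3)·(-205) + (-8)·(-50) + (-3)·(99) + (10)·(-89) + (0)·(-72) + (2)·(-12) = 6
  c_6 = (0)·(-202) + (2)·(-205) + (0)·(-50) + (0)·(99) + (-4)·(-89) + (-1)·(-72) + (0)·(-12) = 18
  c_7 = (-2)·(-202) + (-2)·(-205) + (-8)·(-50) + (-3)·(99) + (10)·(-89) + (0)·(-72) + (2)·(-12) = 3
Expand coordinatewise in base 5:
  c_1 = 9 = 4·5^0 + 1·5^1
  c_2 = 12 = 2·5^0 + 2·5^1
  c_3 = 5 = 0·5^0 + 1·5^1
  c_4 = 9 = 4·5^0 + 1·5^1
  c_5 = 6 = 1·5^0 + 1·5^1
  c_6 = 18 = 3·5^0 + 3·5^1
  c_7 = 3 = 3·5^0
λ_0 = (4, 2, 0, 4, 1, 3, 3)
λ_1 = (1, 2, 1, 1, 1, 3, 0)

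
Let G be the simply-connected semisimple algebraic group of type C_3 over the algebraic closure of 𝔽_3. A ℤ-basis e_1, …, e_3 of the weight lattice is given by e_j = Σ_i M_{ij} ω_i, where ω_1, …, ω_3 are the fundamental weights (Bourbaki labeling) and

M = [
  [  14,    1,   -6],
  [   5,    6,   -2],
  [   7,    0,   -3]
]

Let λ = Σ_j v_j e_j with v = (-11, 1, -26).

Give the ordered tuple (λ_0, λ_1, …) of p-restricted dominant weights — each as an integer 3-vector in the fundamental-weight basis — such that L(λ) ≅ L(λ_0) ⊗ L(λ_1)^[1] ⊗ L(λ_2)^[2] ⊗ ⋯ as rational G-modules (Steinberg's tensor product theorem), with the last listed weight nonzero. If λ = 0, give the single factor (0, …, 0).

((0, 0, 1), (1, 1, 0))

Compute c_i = Σ_j M_{ij} v_j with v = (-11, 1, -26):
  c_1 = 14*-11 + 1*1 + -6*-26 = 3
  c_2 = 5*-11 + 6*1 + -2*-26 = 3
  c_3 = 7*-11 + 0*1 + -3*-26 = 1
p = 3; digits c_i = Σ_j d_{ij}·3^j, 0 ≤ d_{ij} < 3:
  c_1 = 3 = 0·3^0 + 1·3^1
  c_2 = 3 = 0·3^0 + 1·3^1
  c_3 = 1 = 1·3^0
λ_0 = (0, 0, 1)
λ_1 = (1, 1, 0)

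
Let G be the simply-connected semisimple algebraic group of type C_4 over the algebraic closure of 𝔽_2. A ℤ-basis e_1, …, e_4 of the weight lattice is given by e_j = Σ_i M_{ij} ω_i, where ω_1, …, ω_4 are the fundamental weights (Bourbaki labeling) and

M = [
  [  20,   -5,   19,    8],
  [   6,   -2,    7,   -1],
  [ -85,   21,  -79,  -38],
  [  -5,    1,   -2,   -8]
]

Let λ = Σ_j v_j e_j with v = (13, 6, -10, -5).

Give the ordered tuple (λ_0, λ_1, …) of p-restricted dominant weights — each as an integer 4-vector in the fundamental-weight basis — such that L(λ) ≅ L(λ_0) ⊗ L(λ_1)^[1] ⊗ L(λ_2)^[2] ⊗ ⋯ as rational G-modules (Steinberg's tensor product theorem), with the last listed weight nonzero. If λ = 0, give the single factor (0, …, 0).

((0, 1, 1, 1),)

ω-coordinates c = M·v, v = (13, 6, -10, -5):
  c_1 = (20)·(13) + (-5)·(6) + (19)·(-10) + (8)·(-5) = 0
  c_2 = (6)·(13) + (-2)·(6) + (7)·(-10) + (-1)·(-5) = 1
  c_3 = (-85)·(13) + (21)·(6) + (-79)·(-10) + (-38)·(-5) = 1
  c_4 = (-5)·(13) + (1)·(6) + (-2)·(-10) + (-8)·(-5) = 1
Expand coordinatewise in base 2:
  c_1 = 0
  c_2 = 1 = 1·2^0
  c_3 = 1 = 1·2^0
  c_4 = 1 = 1·2^0
p-restricted factor λ_0 = (0, 1, 1, 1)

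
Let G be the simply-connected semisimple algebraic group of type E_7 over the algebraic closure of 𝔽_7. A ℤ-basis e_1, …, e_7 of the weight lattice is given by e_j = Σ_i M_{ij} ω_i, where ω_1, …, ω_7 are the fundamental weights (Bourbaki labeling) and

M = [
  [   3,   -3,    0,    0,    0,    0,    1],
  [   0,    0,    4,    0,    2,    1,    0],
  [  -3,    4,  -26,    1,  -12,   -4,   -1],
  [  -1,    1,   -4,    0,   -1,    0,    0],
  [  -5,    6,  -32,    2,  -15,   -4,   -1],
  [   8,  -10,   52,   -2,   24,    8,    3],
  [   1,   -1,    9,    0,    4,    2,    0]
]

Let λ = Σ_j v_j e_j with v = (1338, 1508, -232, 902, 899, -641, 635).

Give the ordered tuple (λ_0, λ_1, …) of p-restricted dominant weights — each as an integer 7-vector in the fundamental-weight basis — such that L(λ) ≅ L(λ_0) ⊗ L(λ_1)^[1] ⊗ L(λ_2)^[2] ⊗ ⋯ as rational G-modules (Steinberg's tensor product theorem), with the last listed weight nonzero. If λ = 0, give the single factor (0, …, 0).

Converting to the ω-basis (c_i = row i of M dotted with v = (1338, 1508, -232, 902, 899, -641, 635)):
  c_1 = 3·1338 + (-3)·(1508) + (0)·(-232) + 0·902 + 0·899 + (0)·(-641) + 1·635 = 125
  c_2 = 0·1338 + 0·1508 + (4)·(-232) + 0·902 + 2·899 + (1)·(-641) + 0·635 = 229
  c_3 = (-3)·(1338) + 4·1508 + (-26)·(-232) + 1·902 + (-12)·(899) + (-4)·(-641) + (-1)·(635) = 93
  c_4 = (-1)·(1338) + 1·1508 + (-4)·(-232) + 0·902 + (-1)·(899) + (0)·(-641) + 0·635 = 199
  c_5 = (-5)·(1338) + 6·1508 + (-32)·(-232) + 2·902 + (-15)·(899) + (-4)·(-641) + (-1)·(635) = 30
  c_6 = 8·1338 + (-10)·(1508) + (52)·(-232) + (-2)·(902) + 24·899 + (8)·(-641) + 3·635 = 109
  c_7 = 1·1338 + (-1)·(1508) + (9)·(-232) + 0·902 + 4·899 + (2)·(-641) + 0·635 = 56
Writing each c_i in base p = 7:
  c_1 = 125 = 6·7^0 + 3·7^1 + 2·7^2
  c_2 = 229 = 5·7^0 + 4·7^1 + 4·7^2
  c_3 = 93 = 2·7^0 + 6·7^1 + 1·7^2
  c_4 = 199 = 3·7^0 + 0·7^1 + 4·7^2
  c_5 = 30 = 2·7^0 + 4·7^1
  c_6 = 109 = 4·7^0 + 1·7^1 + 2·7^2
  c_7 = 56 = 0·7^0 + 1·7^1 + 1·7^2
Factor λ_0 = (6, 5, 2, 3, 2, 4, 0)
Factor λ_1 = (3, 4, 6, 0, 4, 1, 1)
Factor λ_2 = (2, 4, 1, 4, 0, 2, 1)

((6, 5, 2, 3, 2, 4, 0), (3, 4, 6, 0, 4, 1, 1), (2, 4, 1, 4, 0, 2, 1))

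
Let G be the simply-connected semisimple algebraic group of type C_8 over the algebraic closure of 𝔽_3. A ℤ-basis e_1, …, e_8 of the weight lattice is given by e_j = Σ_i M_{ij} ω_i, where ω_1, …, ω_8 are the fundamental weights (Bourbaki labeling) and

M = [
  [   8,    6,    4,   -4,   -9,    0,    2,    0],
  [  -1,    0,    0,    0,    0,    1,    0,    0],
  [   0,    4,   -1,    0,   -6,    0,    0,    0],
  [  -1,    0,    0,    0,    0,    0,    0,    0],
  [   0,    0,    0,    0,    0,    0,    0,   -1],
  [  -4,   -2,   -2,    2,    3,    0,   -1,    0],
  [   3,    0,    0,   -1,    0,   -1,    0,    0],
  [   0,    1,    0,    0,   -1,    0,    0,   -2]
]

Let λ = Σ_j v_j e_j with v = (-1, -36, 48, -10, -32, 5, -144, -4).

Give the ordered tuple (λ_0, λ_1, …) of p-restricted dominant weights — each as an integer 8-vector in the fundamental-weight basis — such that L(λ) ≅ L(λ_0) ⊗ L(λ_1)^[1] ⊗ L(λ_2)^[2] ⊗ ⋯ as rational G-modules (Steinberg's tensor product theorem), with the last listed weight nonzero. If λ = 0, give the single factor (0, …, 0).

ω-coordinates c = M·v, v = (-1, -36, 48, -10, -32, 5, -144, -4):
  c_1 = (8)·(-1) + (6)·(-36) + 4·48 + (-4)·(-10) + (-9)·(-32) + 0·5 + (2)·(-144) + (0)·(-4) = 8
  c_2 = (-1)·(-1) + (0)·(-36) + 0·48 + (0)·(-10) + (0)·(-32) + 1·5 + (0)·(-144) + (0)·(-4) = 6
  c_3 = (0)·(-1) + (4)·(-36) + (-1)·(48) + (0)·(-10) + (-6)·(-32) + 0·5 + (0)·(-144) + (0)·(-4) = 0
  c_4 = (-1)·(-1) + (0)·(-36) + 0·48 + (0)·(-10) + (0)·(-32) + 0·5 + (0)·(-144) + (0)·(-4) = 1
  c_5 = (0)·(-1) + (0)·(-36) + 0·48 + (0)·(-10) + (0)·(-32) + 0·5 + (0)·(-144) + (-1)·(-4) = 4
  c_6 = (-4)·(-1) + (-2)·(-36) + (-2)·(48) + (2)·(-10) + (3)·(-32) + 0·5 + (-1)·(-144) + (0)·(-4) = 8
  c_7 = (3)·(-1) + (0)·(-36) + 0·48 + (-1)·(-10) + (0)·(-32) + (-1)·(5) + (0)·(-144) + (0)·(-4) = 2
  c_8 = (0)·(-1) + (1)·(-36) + 0·48 + (0)·(-10) + (-1)·(-32) + 0·5 + (0)·(-144) + (-2)·(-4) = 4
Base-3 expansion of each c_i:
  c_1 = 8 = 2·3^0 + 2·3^1
  c_2 = 6 = 0·3^0 + 2·3^1
  c_3 = 0
  c_4 = 1 = 1·3^0
  c_5 = 4 = 1·3^0 + 1·3^1
  c_6 = 8 = 2·3^0 + 2·3^1
  c_7 = 2 = 2·3^0
  c_8 = 4 = 1·3^0 + 1·3^1
Factor λ_0 = (2, 0, 0, 1, 1, 2, 2, 1)
Factor λ_1 = (2, 2, 0, 0, 1, 2, 0, 1)

((2, 0, 0, 1, 1, 2, 2, 1), (2, 2, 0, 0, 1, 2, 0, 1))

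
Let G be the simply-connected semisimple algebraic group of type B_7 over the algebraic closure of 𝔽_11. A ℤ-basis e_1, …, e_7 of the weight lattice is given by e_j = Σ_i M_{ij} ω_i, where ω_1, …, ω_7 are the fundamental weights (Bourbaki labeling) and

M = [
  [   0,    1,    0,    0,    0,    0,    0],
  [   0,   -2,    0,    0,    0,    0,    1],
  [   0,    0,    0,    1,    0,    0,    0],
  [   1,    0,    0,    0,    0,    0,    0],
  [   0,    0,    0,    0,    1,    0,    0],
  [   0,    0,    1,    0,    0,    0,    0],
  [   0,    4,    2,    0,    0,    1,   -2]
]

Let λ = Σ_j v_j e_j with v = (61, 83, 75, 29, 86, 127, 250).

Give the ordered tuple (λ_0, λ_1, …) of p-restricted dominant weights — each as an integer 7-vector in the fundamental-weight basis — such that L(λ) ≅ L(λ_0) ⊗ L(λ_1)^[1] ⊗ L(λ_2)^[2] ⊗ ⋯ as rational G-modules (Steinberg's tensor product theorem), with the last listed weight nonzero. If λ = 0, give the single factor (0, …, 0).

ω-coordinates c = M·v, v = (61, 83, 75, 29, 86, 127, 250):
  c_1 = (0)·(61) + (1)·(83) + (0)·(75) + (0)·(29) + (0)·(86) + (0)·(127) + (0)·(250) = 83
  c_2 = (0)·(61) + (-2)·(83) + (0)·(75) + (0)·(29) + (0)·(86) + (0)·(127) + (1)·(250) = 84
  c_3 = (0)·(61) + (0)·(83) + (0)·(75) + (1)·(29) + (0)·(86) + (0)·(127) + (0)·(250) = 29
  c_4 = (1)·(61) + (0)·(83) + (0)·(75) + (0)·(29) + (0)·(86) + (0)·(127) + (0)·(250) = 61
  c_5 = (0)·(61) + (0)·(83) + (0)·(75) + (0)·(29) + (1)·(86) + (0)·(127) + (0)·(250) = 86
  c_6 = (0)·(61) + (0)·(83) + (1)·(75) + (0)·(29) + (0)·(86) + (0)·(127) + (0)·(250) = 75
  c_7 = (0)·(61) + (4)·(83) + (2)·(75) + (0)·(29) + (0)·(86) + (1)·(127) + (-2)·(250) = 109
p = 11; digits c_i = Σ_j d_{ij}·11^j, 0 ≤ d_{ij} < 11:
  c_1 = 83 = 6·11^0 + 7·11^1
  c_2 = 84 = 7·11^0 + 7·11^1
  c_3 = 29 = 7·11^0 + 2·11^1
  c_4 = 61 = 6·11^0 + 5·11^1
  c_5 = 86 = 9·11^0 + 7·11^1
  c_6 = 75 = 9·11^0 + 6·11^1
  c_7 = 109 = 10·11^0 + 9·11^1
Factor λ_0 = (6, 7, 7, 6, 9, 9, 10)
Factor λ_1 = (7, 7, 2, 5, 7, 6, 9)

((6, 7, 7, 6, 9, 9, 10), (7, 7, 2, 5, 7, 6, 9))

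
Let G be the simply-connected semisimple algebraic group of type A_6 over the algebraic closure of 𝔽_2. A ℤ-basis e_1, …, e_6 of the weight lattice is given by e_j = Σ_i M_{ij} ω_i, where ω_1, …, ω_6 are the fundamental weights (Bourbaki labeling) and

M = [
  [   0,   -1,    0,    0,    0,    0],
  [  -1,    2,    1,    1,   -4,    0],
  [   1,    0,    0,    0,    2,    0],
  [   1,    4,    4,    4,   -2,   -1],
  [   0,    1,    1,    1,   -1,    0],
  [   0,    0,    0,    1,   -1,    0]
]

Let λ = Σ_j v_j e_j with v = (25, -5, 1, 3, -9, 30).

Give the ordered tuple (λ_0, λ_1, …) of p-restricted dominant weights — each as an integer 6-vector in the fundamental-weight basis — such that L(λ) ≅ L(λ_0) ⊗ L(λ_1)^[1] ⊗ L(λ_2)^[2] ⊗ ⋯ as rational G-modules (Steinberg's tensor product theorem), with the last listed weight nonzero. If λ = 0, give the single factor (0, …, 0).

ω-coordinates c = M·v, v = (25, -5, 1, 3, -9, 30):
  c_1 = 0*25 + -1*-5 + 0*1 + 0*3 + 0*-9 + 0*30 = 5
  c_2 = -1*25 + 2*-5 + 1*1 + 1*3 + -4*-9 + 0*30 = 5
  c_3 = 1*25 + 0*-5 + 0*1 + 0*3 + 2*-9 + 0*30 = 7
  c_4 = 1*25 + 4*-5 + 4*1 + 4*3 + -2*-9 + -1*30 = 9
  c_5 = 0*25 + 1*-5 + 1*1 + 1*3 + -1*-9 + 0*30 = 8
  c_6 = 0*25 + 0*-5 + 0*1 + 1*3 + -1*-9 + 0*30 = 12
Writing each c_i in base p = 2:
  c_1 = 5 = 1·2^0 + 0·2^1 + 1·2^2
  c_2 = 5 = 1·2^0 + 0·2^1 + 1·2^2
  c_3 = 7 = 1·2^0 + 1·2^1 + 1·2^2
  c_4 = 9 = 1·2^0 + 0·2^1 + 0·2^2 + 1·2^3
  c_5 = 8 = 0·2^0 + 0·2^1 + 0·2^2 + 1·2^3
  c_6 = 12 = 0·2^0 + 0·2^1 + 1·2^2 + 1·2^3
p-restricted factor λ_0 = (1, 1, 1, 1, 0, 0)
p-restricted factor λ_1 = (0, 0, 1, 0, 0, 0)
p-restricted factor λ_2 = (1, 1, 1, 0, 0, 1)
p-restricted factor λ_3 = (0, 0, 0, 1, 1, 1)

((1, 1, 1, 1, 0, 0), (0, 0, 1, 0, 0, 0), (1, 1, 1, 0, 0, 1), (0, 0, 0, 1, 1, 1))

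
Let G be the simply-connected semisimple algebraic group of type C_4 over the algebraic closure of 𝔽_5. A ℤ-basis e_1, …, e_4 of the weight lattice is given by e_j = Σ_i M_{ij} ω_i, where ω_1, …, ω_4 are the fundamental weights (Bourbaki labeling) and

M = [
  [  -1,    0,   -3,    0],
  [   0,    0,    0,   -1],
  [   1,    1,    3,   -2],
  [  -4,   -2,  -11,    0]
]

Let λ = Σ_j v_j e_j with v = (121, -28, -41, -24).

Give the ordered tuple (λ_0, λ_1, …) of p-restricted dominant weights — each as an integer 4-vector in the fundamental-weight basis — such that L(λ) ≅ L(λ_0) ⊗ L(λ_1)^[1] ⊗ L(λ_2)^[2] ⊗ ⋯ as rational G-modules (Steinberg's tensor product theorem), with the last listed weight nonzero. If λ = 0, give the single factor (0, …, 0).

((2, 4, 3, 3), (0, 4, 3, 4))

Converting to the ω-basis (c_i = row i of M dotted with v = (121, -28, -41, -24)):
  c_1 = (-1)·(121) + (0)·(-28) + (-3)·(-41) + (0)·(-24) = 2
  c_2 = (0)·(121) + (0)·(-28) + (0)·(-41) + (-1)·(-24) = 24
  c_3 = (1)·(121) + (1)·(-28) + (3)·(-41) + (-2)·(-24) = 18
  c_4 = (-4)·(121) + (-2)·(-28) + (-11)·(-41) + (0)·(-24) = 23
Base-5 expansion of each c_i:
  c_1 = 2 = 2·5^0
  c_2 = 24 = 4·5^0 + 4·5^1
  c_3 = 18 = 3·5^0 + 3·5^1
  c_4 = 23 = 3·5^0 + 4·5^1
p-restricted factor λ_0 = (2, 4, 3, 3)
p-restricted factor λ_1 = (0, 4, 3, 4)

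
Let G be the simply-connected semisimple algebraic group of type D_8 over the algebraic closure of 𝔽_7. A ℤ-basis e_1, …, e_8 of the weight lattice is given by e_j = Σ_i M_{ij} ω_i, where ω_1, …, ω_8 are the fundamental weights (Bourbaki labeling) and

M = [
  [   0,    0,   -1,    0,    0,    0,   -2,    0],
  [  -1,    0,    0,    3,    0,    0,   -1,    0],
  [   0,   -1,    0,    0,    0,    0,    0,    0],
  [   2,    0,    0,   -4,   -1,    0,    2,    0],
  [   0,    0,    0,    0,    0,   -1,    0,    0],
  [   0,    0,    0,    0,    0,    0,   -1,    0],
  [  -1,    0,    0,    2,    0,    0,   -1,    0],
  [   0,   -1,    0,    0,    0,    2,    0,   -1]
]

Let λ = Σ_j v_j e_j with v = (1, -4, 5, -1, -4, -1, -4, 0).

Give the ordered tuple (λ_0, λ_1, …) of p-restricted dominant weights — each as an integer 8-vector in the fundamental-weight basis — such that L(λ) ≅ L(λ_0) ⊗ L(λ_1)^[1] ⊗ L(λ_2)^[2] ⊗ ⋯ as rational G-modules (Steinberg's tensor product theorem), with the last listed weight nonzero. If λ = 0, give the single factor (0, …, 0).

Change of basis e → ω: c = M·v where v = (1, -4, 5, -1, -4, -1, -4, 0):
  c_1 = 0·1 + (0)·(-4) + (-1)·(5) + (0)·(-1) + (0)·(-4) + (0)·(-1) + (-2)·(-4) + 0·0 = 3
  c_2 = (-1)·(1) + (0)·(-4) + 0·5 + (3)·(-1) + (0)·(-4) + (0)·(-1) + (-1)·(-4) + 0·0 = 0
  c_3 = 0·1 + (-1)·(-4) + 0·5 + (0)·(-1) + (0)·(-4) + (0)·(-1) + (0)·(-4) + 0·0 = 4
  c_4 = 2·1 + (0)·(-4) + 0·5 + (-4)·(-1) + (-1)·(-4) + (0)·(-1) + (2)·(-4) + 0·0 = 2
  c_5 = 0·1 + (0)·(-4) + 0·5 + (0)·(-1) + (0)·(-4) + (-1)·(-1) + (0)·(-4) + 0·0 = 1
  c_6 = 0·1 + (0)·(-4) + 0·5 + (0)·(-1) + (0)·(-4) + (0)·(-1) + (-1)·(-4) + 0·0 = 4
  c_7 = (-1)·(1) + (0)·(-4) + 0·5 + (2)·(-1) + (0)·(-4) + (0)·(-1) + (-1)·(-4) + 0·0 = 1
  c_8 = 0·1 + (-1)·(-4) + 0·5 + (0)·(-1) + (0)·(-4) + (2)·(-1) + (0)·(-4) + (-1)·(0) = 2
Base-7 expansion of each c_i:
  c_1 = 3 = 3·7^0
  c_2 = 0
  c_3 = 4 = 4·7^0
  c_4 = 2 = 2·7^0
  c_5 = 1 = 1·7^0
  c_6 = 4 = 4·7^0
  c_7 = 1 = 1·7^0
  c_8 = 2 = 2·7^0
p-restricted factor λ_0 = (3, 0, 4, 2, 1, 4, 1, 2)

((3, 0, 4, 2, 1, 4, 1, 2),)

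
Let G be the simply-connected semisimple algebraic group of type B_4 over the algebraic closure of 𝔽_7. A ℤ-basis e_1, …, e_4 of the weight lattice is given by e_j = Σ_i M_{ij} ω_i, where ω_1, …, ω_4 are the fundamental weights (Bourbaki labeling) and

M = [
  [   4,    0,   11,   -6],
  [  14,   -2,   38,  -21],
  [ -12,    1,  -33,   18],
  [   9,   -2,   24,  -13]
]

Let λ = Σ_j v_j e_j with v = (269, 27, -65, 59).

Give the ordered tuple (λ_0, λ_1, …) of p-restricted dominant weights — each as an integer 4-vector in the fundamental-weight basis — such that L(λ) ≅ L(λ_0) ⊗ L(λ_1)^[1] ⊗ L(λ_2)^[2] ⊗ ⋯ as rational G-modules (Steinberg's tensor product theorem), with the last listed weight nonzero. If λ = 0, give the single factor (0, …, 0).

((0, 3, 6, 5), (1, 0, 0, 5))

In the fundamental-weight basis, λ has coordinates c = M·v (v = (269, 27, -65, 59)):
  c_1 = (4)·(269) + (0)·(27) + (11)·(-65) + (-6)·(59) = 7
  c_2 = (14)·(269) + (-2)·(27) + (38)·(-65) + (-21)·(59) = 3
  c_3 = (-12)·(269) + (1)·(27) + (-33)·(-65) + (18)·(59) = 6
  c_4 = (9)·(269) + (-2)·(27) + (24)·(-65) + (-13)·(59) = 40
Writing each c_i in base p = 7:
  c_1 = 7 = 0·7^0 + 1·7^1
  c_2 = 3 = 3·7^0
  c_3 = 6 = 6·7^0
  c_4 = 40 = 5·7^0 + 5·7^1
Factor λ_0 = (0, 3, 6, 5)
Factor λ_1 = (1, 0, 0, 5)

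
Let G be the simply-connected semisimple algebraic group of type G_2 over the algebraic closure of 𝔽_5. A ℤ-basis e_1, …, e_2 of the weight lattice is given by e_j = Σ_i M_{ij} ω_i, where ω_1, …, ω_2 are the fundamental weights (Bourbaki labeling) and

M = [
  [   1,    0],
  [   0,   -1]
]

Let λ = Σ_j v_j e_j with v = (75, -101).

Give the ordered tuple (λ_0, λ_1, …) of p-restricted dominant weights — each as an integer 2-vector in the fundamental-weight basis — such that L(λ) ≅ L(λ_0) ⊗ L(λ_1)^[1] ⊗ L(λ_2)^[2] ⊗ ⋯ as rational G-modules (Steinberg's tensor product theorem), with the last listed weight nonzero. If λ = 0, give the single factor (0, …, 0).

In the fundamental-weight basis, λ has coordinates c = M·v (v = (75, -101)):
  c_1 = 1*75 + 0*-101 = 75
  c_2 = 0*75 + -1*-101 = 101
p = 5; digits c_i = Σ_j d_{ij}·5^j, 0 ≤ d_{ij} < 5:
  c_1 = 75 = 0·5^0 + 0·5^1 + 3·5^2
  c_2 = 101 = 1·5^0 + 0·5^1 + 4·5^2
Factor λ_0 = (0, 1)
Factor λ_1 = (0, 0)
Factor λ_2 = (3, 4)

((0, 1), (0, 0), (3, 4))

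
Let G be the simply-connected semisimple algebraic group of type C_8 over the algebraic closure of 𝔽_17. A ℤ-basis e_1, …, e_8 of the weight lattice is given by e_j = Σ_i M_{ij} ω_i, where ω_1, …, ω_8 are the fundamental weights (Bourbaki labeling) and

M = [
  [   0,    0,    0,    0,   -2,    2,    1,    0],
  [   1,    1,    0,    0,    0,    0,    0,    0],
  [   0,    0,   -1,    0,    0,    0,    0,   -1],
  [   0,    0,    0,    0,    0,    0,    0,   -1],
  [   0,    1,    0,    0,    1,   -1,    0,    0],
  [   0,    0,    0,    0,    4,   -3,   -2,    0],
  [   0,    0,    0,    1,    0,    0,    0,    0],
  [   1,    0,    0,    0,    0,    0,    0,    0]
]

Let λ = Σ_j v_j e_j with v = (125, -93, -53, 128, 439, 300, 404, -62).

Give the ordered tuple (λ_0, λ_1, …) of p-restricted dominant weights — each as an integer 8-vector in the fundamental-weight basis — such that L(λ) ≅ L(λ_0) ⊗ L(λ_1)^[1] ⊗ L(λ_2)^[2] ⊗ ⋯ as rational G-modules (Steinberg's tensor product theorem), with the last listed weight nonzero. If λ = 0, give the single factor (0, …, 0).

((7, 15, 13, 11, 12, 14, 9, 6), (7, 1, 6, 3, 2, 2, 7, 7))

Compute c_i = Σ_j M_{ij} v_j with v = (125, -93, -53, 128, 439, 300, 404, -62):
  c_1 = 0·125 + (0)·(-93) + (0)·(-53) + 0·128 + (-2)·(439) + 2·300 + 1·404 + (0)·(-62) = 126
  c_2 = 1·125 + (1)·(-93) + (0)·(-53) + 0·128 + 0·439 + 0·300 + 0·404 + (0)·(-62) = 32
  c_3 = 0·125 + (0)·(-93) + (-1)·(-53) + 0·128 + 0·439 + 0·300 + 0·404 + (-1)·(-62) = 115
  c_4 = 0·125 + (0)·(-93) + (0)·(-53) + 0·128 + 0·439 + 0·300 + 0·404 + (-1)·(-62) = 62
  c_5 = 0·125 + (1)·(-93) + (0)·(-53) + 0·128 + 1·439 + (-1)·(300) + 0·404 + (0)·(-62) = 46
  c_6 = 0·125 + (0)·(-93) + (0)·(-53) + 0·128 + 4·439 + (-3)·(300) + (-2)·(404) + (0)·(-62) = 48
  c_7 = 0·125 + (0)·(-93) + (0)·(-53) + 1·128 + 0·439 + 0·300 + 0·404 + (0)·(-62) = 128
  c_8 = 1·125 + (0)·(-93) + (0)·(-53) + 0·128 + 0·439 + 0·300 + 0·404 + (0)·(-62) = 125
Base-17 expansion of each c_i:
  c_1 = 126 = 7·17^0 + 7·17^1
  c_2 = 32 = 15·17^0 + 1·17^1
  c_3 = 115 = 13·17^0 + 6·17^1
  c_4 = 62 = 11·17^0 + 3·17^1
  c_5 = 46 = 12·17^0 + 2·17^1
  c_6 = 48 = 14·17^0 + 2·17^1
  c_7 = 128 = 9·17^0 + 7·17^1
  c_8 = 125 = 6·17^0 + 7·17^1
Factor λ_0 = (7, 15, 13, 11, 12, 14, 9, 6)
Factor λ_1 = (7, 1, 6, 3, 2, 2, 7, 7)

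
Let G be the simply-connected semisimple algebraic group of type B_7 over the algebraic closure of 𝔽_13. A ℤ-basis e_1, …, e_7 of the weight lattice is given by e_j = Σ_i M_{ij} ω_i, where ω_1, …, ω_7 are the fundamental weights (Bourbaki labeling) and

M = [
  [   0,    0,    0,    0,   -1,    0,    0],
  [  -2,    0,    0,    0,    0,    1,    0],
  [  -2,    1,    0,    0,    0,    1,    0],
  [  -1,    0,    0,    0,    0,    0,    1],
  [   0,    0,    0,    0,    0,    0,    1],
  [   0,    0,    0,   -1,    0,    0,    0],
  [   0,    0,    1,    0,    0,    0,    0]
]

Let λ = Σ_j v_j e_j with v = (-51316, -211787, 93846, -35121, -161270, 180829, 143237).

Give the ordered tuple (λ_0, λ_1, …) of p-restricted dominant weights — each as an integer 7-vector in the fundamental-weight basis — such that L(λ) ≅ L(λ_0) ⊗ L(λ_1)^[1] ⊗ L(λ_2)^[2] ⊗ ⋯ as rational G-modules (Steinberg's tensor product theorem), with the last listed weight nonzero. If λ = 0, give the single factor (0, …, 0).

Compute c_i = Σ_j M_{ij} v_j with v = (-51316, -211787, 93846, -35121, -161270, 180829, 143237):
  c_1 = (0)·(-51316) + (0)·(-211787) + (0)·(93846) + (0)·(-35121) + (-1)·(-161270) + (0)·(180829) + (0)·(143237) = 161270
  c_2 = (-2)·(-51316) + (0)·(-211787) + (0)·(93846) + (0)·(-35121) + (0)·(-161270) + (1)·(180829) + (0)·(143237) = 283461
  c_3 = (-2)·(-51316) + (1)·(-211787) + (0)·(93846) + (0)·(-35121) + (0)·(-161270) + (1)·(180829) + (0)·(143237) = 71674
  c_4 = (-1)·(-51316) + (0)·(-211787) + (0)·(93846) + (0)·(-35121) + (0)·(-161270) + (0)·(180829) + (1)·(143237) = 194553
  c_5 = (0)·(-51316) + (0)·(-211787) + (0)·(93846) + (0)·(-35121) + (0)·(-161270) + (0)·(180829) + (1)·(143237) = 143237
  c_6 = (0)·(-51316) + (0)·(-211787) + (0)·(93846) + (-1)·(-35121) + (0)·(-161270) + (0)·(180829) + (0)·(143237) = 35121
  c_7 = (0)·(-51316) + (0)·(-211787) + (1)·(93846) + (0)·(-35121) + (0)·(-161270) + (0)·(180829) + (0)·(143237) = 93846
Expand coordinatewise in base 13:
  c_1 = 161270 = 5·13^0 + 3·13^1 + 5·13^2 + 8·13^3 + 5·13^4
  c_2 = 283461 = 9·13^0 + 3·13^1 + 0·13^2 + 12·13^3 + 9·13^4
  c_3 = 71674 = 5·13^0 + 1·13^1 + 8·13^2 + 6·13^3 + 2·13^4
  c_4 = 194553 = 8·13^0 + 2·13^1 + 7·13^2 + 10·13^3 + 6·13^4
  c_5 = 143237 = 3·13^0 + 7·13^1 + 2·13^2 + 0·13^3 + 5·13^4
  c_6 = 35121 = 8·13^0 + 10·13^1 + 12·13^2 + 2·13^3 + 1·13^4
  c_7 = 93846 = 12·13^0 + 3·13^1 + 9·13^2 + 3·13^3 + 3·13^4
Factor λ_0 = (5, 9, 5, 8, 3, 8, 12)
Factor λ_1 = (3, 3, 1, 2, 7, 10, 3)
Factor λ_2 = (5, 0, 8, 7, 2, 12, 9)
Factor λ_3 = (8, 12, 6, 10, 0, 2, 3)
Factor λ_4 = (5, 9, 2, 6, 5, 1, 3)

((5, 9, 5, 8, 3, 8, 12), (3, 3, 1, 2, 7, 10, 3), (5, 0, 8, 7, 2, 12, 9), (8, 12, 6, 10, 0, 2, 3), (5, 9, 2, 6, 5, 1, 3))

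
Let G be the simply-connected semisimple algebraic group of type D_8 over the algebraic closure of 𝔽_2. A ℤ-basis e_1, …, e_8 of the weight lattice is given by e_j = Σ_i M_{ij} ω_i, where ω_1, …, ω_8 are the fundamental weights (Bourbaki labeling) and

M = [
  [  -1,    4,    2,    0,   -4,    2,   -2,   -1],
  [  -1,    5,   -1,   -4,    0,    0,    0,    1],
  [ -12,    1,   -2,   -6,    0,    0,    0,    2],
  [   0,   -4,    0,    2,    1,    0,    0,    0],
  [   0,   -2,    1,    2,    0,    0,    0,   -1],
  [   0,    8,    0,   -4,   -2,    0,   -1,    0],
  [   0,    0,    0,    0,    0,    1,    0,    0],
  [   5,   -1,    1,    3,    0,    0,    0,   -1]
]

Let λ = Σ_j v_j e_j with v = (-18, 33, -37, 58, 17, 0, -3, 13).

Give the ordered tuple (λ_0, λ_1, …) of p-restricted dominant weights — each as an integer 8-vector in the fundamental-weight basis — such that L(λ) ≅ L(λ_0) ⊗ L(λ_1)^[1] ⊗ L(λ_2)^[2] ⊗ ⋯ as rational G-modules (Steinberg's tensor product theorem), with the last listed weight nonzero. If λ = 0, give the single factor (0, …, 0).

((1, 1, 1, 1, 0, 1, 0, 1),)

ω-coordinates c = M·v, v = (-18, 33, -37, 58, 17, 0, -3, 13):
  c_1 = (-1)·(-18) + (4)·(33) + (2)·(-37) + (0)·(58) + (-4)·(17) + (2)·(0) + (-2)·(-3) + (-1)·(13) = 1
  c_2 = (-1)·(-18) + (5)·(33) + (-1)·(-37) + (-4)·(58) + (0)·(17) + (0)·(0) + (0)·(-3) + (1)·(13) = 1
  c_3 = (-12)·(-18) + (1)·(33) + (-2)·(-37) + (-6)·(58) + (0)·(17) + (0)·(0) + (0)·(-3) + (2)·(13) = 1
  c_4 = (0)·(-18) + (-4)·(33) + (0)·(-37) + (2)·(58) + (1)·(17) + (0)·(0) + (0)·(-3) + (0)·(13) = 1
  c_5 = (0)·(-18) + (-2)·(33) + (1)·(-37) + (2)·(58) + (0)·(17) + (0)·(0) + (0)·(-3) + (-1)·(13) = 0
  c_6 = (0)·(-18) + (8)·(33) + (0)·(-37) + (-4)·(58) + (-2)·(17) + (0)·(0) + (-1)·(-3) + (0)·(13) = 1
  c_7 = (0)·(-18) + (0)·(33) + (0)·(-37) + (0)·(58) + (0)·(17) + (1)·(0) + (0)·(-3) + (0)·(13) = 0
  c_8 = (5)·(-18) + (-1)·(33) + (1)·(-37) + (3)·(58) + (0)·(17) + (0)·(0) + (0)·(-3) + (-1)·(13) = 1
Writing each c_i in base p = 2:
  c_1 = 1 = 1·2^0
  c_2 = 1 = 1·2^0
  c_3 = 1 = 1·2^0
  c_4 = 1 = 1·2^0
  c_5 = 0
  c_6 = 1 = 1·2^0
  c_7 = 0
  c_8 = 1 = 1·2^0
p-restricted factor λ_0 = (1, 1, 1, 1, 0, 1, 0, 1)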